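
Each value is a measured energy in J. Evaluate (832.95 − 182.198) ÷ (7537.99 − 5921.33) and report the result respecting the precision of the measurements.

832.95 − 182.198 = 650.752, limited to 2 d.p. → 5 s.f.; 7537.99 − 5921.33 = 1616.66, limited to 2 d.p. → 6 s.f.
Carrying full precision, 650.752 ÷ 1616.66 = 0.402528670221…; keep min(5, 6) = 5 s.f.
Rounded to 5 significant figures: 4.0253 × 10^-1.

4.0253 × 10^-1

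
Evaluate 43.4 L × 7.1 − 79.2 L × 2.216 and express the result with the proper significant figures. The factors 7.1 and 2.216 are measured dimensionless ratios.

1.3 × 10² L

43.4 × 7.1 = 308.14 → 3.1 × 10² L (2 s.f., last digit at the 10^1 place).
79.2 × 2.216 = 175.5072 → 1.76 × 10² L (3 s.f., last digit at the 10^0 place).
Difference: 132.6328 L; keep the coarser place, 10^1.
Result: 1.3 × 10² L.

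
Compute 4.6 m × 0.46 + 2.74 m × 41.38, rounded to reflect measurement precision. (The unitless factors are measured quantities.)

115 m

4.6 × 0.46 = 2.116 → 2.1 m (2 s.f., last digit at the 10^-1 place).
2.74 × 41.38 = 113.3812 → 1.13 × 10² m (3 s.f., last digit at the 10^0 place).
Sum: 115.4972 m; keep the coarser place, 10^0.
Result: 115 m.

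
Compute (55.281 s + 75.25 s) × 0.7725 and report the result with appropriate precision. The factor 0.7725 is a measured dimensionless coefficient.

55.281 s + 75.25 s = 130.531 s; the sum is limited to 2 decimal places (5 s.f.).
Carrying full precision, 130.531 × 0.7725 = 100.8351975 s; 0.7725 has 4 s.f., so the result keeps min(5, 4) = 4 s.f.
Rounded to 4 significant figures: 100.8 s.

100.8 s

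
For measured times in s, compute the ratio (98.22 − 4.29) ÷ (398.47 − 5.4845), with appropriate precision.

0.2390

98.22 − 4.29 = 93.93, limited to 2 d.p. → 4 s.f.; 398.47 − 5.4845 = 392.9855, limited to 2 d.p. → 5 s.f.
Carrying full precision, 93.93 ÷ 392.9855 = 0.239016452261…; keep min(4, 5) = 4 s.f.
Rounded to 4 significant figures: 0.2390.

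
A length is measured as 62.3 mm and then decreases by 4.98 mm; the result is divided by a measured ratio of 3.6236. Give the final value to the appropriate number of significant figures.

62.3 mm − 4.98 mm = 57.32 mm; the difference is limited to 1 decimal place (3 s.f.).
Carrying full precision, 57.32 ÷ 3.6236 = 15.8185230158… mm; 3.6236 has 5 s.f., so the result keeps min(3, 5) = 3 s.f.
Rounded to 3 significant figures: 15.8 mm.

15.8 mm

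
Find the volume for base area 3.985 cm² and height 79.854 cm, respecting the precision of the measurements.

318.2 cm³

volume = 3.985 cm² × 79.854 cm = 318.21819 cm³.
3.985 has 4 significant figures; 79.854 has 5.
Division/multiplication keeps the fewest: 4 significant figures.
Rounded: 318.2 cm³.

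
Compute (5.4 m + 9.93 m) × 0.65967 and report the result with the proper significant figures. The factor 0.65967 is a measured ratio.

10.1 m

5.4 m + 9.93 m = 15.33 m; the sum is limited to 1 decimal place (3 s.f.).
Carrying full precision, 15.33 × 0.65967 = 10.1127411 m; 0.65967 has 5 s.f., so the result keeps min(3, 5) = 3 s.f.
Rounded to 3 significant figures: 10.1 m.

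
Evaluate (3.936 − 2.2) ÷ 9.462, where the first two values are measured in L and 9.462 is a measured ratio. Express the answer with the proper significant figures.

0.18 L

3.936 L − 2.2 L = 1.736 L; the difference is limited to 1 decimal place (2 s.f.).
Carrying full precision, 1.736 ÷ 9.462 = 0.183470725005… L; 9.462 has 4 s.f., so the result keeps min(2, 4) = 2 s.f.
Rounded to 2 significant figures: 0.18 L.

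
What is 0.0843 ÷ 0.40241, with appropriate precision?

0.209

0.0843 ÷ 0.40241 = 0.209487835789…
Multiplication/division keeps the fewest significant figures: 0.0843 → 3 s.f., 0.40241 → 5 s.f.; limit is 3.
Rounded to 3 significant figures: 0.209.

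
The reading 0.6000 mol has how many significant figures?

4

0.6000: leading zeros are not significant; trailing zeros after a decimal point are significant.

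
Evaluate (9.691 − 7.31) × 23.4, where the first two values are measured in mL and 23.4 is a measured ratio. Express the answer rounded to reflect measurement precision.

55.7 mL

9.691 mL − 7.31 mL = 2.381 mL; the difference is limited to 2 decimal places (3 s.f.).
Carrying full precision, 2.381 × 23.4 = 55.7154 mL; 23.4 has 3 s.f., so the result keeps min(3, 3) = 3 s.f.
Rounded to 3 significant figures: 55.7 mL.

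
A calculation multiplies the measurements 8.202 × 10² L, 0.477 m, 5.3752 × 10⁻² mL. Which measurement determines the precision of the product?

0.477 m

8.202 × 10² L → 4 s.f.; 0.477 m → 3 s.f.; 5.3752 × 10⁻² mL → 5 s.f.
The fewest is 3 significant figures, from 0.477 m.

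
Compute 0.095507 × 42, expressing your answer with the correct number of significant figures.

4.0

0.095507 × 42 = 4.011294
Multiplication/division keeps the fewest significant figures: 0.095507 → 5 s.f., 42 → 2 s.f.; limit is 2.
Rounded to 2 significant figures: 4.0.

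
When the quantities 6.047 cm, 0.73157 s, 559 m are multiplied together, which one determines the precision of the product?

6.047 cm → 4 s.f.; 0.73157 s → 5 s.f.; 559 m → 3 s.f.
The fewest is 3 significant figures, from 559 m.

559 m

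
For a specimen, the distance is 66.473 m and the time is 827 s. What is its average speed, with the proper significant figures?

average speed = 66.473 m ÷ 827 s = 0.0803784764208… m/s.
66.473 has 5 significant figures; 827 has 3.
Division/multiplication keeps the fewest: 3 significant figures.
Rounded: 8.04 × 10⁻² m/s.

8.04 × 10⁻² m/s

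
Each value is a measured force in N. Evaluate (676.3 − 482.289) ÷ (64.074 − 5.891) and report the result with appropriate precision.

3.334

676.3 − 482.289 = 194.011, limited to 1 d.p. → 4 s.f.; 64.074 − 5.891 = 58.183, limited to 3 d.p. → 5 s.f.
Carrying full precision, 194.011 ÷ 58.183 = 3.33449633054…; keep min(4, 5) = 4 s.f.
Rounded to 4 significant figures: 3.334.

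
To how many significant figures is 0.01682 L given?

0.01682: leading zeros are not significant.

4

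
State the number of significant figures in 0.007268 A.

0.007268: leading zeros are not significant.

4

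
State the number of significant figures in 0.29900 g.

0.29900: leading zeros are not significant; trailing zeros after a decimal point are significant.

5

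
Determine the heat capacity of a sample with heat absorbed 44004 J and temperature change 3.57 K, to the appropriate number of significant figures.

heat capacity = 44004 J ÷ 3.57 K = 12326.0504202… J/K.
44004 has 5 significant figures; 3.57 has 3.
Division/multiplication keeps the fewest: 3 significant figures.
Rounded: 1.23 × 10⁴ J/K.

1.23 × 10⁴ J/K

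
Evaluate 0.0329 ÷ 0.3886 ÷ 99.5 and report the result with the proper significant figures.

8.51 × 10^-4

0.0329 ÷ 0.3886 ÷ 99.5 = 0.000850883341049…
Multiplication/division keeps the fewest significant figures: 0.0329 → 3 s.f., 0.3886 → 4 s.f., 99.5 → 3 s.f.; limit is 3.
Rounded to 3 significant figures: 8.51 × 10^-4.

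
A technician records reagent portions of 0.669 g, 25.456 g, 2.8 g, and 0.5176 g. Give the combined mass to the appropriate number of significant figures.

29.4 g

0.669 g + 25.456 g + 2.8 g + 0.5176 g = 29.4426 g.
Addition/subtraction keeps the fewest decimal places: 0.669 → 3 decimal places, 25.456 → 3 decimal places, 2.8 → 1 decimal place, 0.5176 → 4 decimal places; limit is 1.
Rounded to 1 decimal place: 29.4 g.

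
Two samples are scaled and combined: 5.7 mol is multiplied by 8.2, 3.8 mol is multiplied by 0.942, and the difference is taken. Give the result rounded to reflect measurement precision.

5.7 × 8.2 = 46.74 → 47 mol (2 s.f., last digit at the 10^0 place).
3.8 × 0.942 = 3.5796 → 3.6 mol (2 s.f., last digit at the 10^-1 place).
Difference: 43.1604 mol; keep the coarser place, 10^0.
Result: 43 mol.

43 mol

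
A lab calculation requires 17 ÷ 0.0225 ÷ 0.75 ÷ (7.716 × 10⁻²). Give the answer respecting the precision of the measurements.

1.3 × 10⁴

17 ÷ 0.0225 ÷ 0.75 ÷ (7.716 × 10⁻²) = 13056.0835589…
Multiplication/division keeps the fewest significant figures: 17 → 2 s.f., 0.0225 → 3 s.f., 0.75 → 2 s.f., 7.716 × 10⁻² → 4 s.f.; limit is 2.
Rounded to 2 significant figures: 1.3 × 10⁴.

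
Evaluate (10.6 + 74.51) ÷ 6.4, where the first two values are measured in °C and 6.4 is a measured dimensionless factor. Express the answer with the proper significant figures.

13 °C

10.6 °C + 74.51 °C = 85.11 °C; the sum is limited to 1 decimal place (3 s.f.).
Carrying full precision, 85.11 ÷ 6.4 = 13.2984375 °C; 6.4 has 2 s.f., so the result keeps min(3, 2) = 2 s.f.
Rounded to 2 significant figures: 13 °C.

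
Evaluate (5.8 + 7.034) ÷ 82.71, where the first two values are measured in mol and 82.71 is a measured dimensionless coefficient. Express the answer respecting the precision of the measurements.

5.8 mol + 7.034 mol = 12.834 mol; the sum is limited to 1 decimal place (3 s.f.).
Carrying full precision, 12.834 ÷ 82.71 = 0.155168661589… mol; 82.71 has 4 s.f., so the result keeps min(3, 4) = 3 s.f.
Rounded to 3 significant figures: 0.155 mol.

0.155 mol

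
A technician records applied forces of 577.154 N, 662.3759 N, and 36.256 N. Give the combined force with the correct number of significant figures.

577.154 N + 662.3759 N + 36.256 N = 1275.7859 N.
Addition/subtraction keeps the fewest decimal places: 577.154 → 3 decimal places, 662.3759 → 4 decimal places, 36.256 → 3 decimal places; limit is 3.
Rounded to 3 decimal places: 1275.786 N.

1275.786 N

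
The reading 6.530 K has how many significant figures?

6.530: trailing zeros after a decimal point are significant.

4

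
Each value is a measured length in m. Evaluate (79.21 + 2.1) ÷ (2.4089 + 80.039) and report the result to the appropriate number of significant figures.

79.21 + 2.1 = 81.31, limited to 1 d.p. → 3 s.f.; 2.4089 + 80.039 = 82.4479, limited to 3 d.p. → 5 s.f.
Carrying full precision, 81.31 ÷ 82.4479 = 0.986198556907…; keep min(3, 5) = 3 s.f.
Rounded to 3 significant figures: 9.86 × 10^-1.

9.86 × 10^-1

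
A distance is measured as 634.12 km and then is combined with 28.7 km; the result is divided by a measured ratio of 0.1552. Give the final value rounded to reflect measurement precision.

634.12 km + 28.7 km = 662.82 km; the sum is limited to 1 decimal place (4 s.f.).
Carrying full precision, 662.82 ÷ 0.1552 = 4270.74742268… km; 0.1552 has 4 s.f., so the result keeps min(4, 4) = 4 s.f.
Rounded to 4 significant figures: 4.271 × 10^3 km.

4.271 × 10^3 km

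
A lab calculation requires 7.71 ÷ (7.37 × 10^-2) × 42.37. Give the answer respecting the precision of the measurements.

4.43 × 10^3

7.71 ÷ (7.37 × 10^-2) × 42.37 = 4432.46540027…
Multiplication/division keeps the fewest significant figures: 7.71 → 3 s.f., 7.37 × 10^-2 → 3 s.f., 42.37 → 4 s.f.; limit is 3.
Rounded to 3 significant figures: 4.43 × 10^3.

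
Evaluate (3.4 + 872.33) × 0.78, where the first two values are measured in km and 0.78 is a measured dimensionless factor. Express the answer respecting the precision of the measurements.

6.8 × 10² km

3.4 km + 872.33 km = 875.73 km; the sum is limited to 1 decimal place (4 s.f.).
Carrying full precision, 875.73 × 0.78 = 683.0694 km; 0.78 has 2 s.f., so the result keeps min(4, 2) = 2 s.f.
Rounded to 2 significant figures: 6.8 × 10² km.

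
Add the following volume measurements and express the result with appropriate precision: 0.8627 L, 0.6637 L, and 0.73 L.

0.8627 L + 0.6637 L + 0.73 L = 2.2564 L.
Addition/subtraction keeps the fewest decimal places: 0.8627 → 4 decimal places, 0.6637 → 4 decimal places, 0.73 → 2 decimal places; limit is 2.
Rounded to 2 decimal places: 2.26 L.

2.26 L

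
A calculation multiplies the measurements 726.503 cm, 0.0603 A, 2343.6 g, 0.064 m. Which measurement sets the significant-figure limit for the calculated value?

0.064 m

726.503 cm → 6 s.f.; 0.0603 A → 3 s.f.; 2343.6 g → 5 s.f.; 0.064 m → 2 s.f.
The fewest is 2 significant figures, from 0.064 m.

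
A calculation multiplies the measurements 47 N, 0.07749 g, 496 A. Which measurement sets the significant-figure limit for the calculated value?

47 N

47 N → 2 s.f.; 0.07749 g → 4 s.f.; 496 A → 3 s.f.
The fewest is 2 significant figures, from 47 N.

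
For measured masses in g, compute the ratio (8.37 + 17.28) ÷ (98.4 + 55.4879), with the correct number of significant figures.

0.1667

8.37 + 17.28 = 25.65, limited to 2 d.p. → 4 s.f.; 98.4 + 55.4879 = 153.8879, limited to 1 d.p. → 4 s.f.
Carrying full precision, 25.65 ÷ 153.8879 = 0.166679771444…; keep min(4, 4) = 4 s.f.
Rounded to 4 significant figures: 0.1667.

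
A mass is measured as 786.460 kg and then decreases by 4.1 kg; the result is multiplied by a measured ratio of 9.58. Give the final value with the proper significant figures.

786.460 kg − 4.1 kg = 782.360 kg; the difference is limited to 1 decimal place (4 s.f.).
Carrying full precision, 782.360 × 9.58 = 7495.0088 kg; 9.58 has 3 s.f., so the result keeps min(4, 3) = 3 s.f.
Rounded to 3 significant figures: 7.50 × 10^3 kg.

7.50 × 10^3 kg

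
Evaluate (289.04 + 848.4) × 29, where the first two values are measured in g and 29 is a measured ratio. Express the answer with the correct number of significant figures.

3.3 × 10^4 g

289.04 g + 848.4 g = 1137.44 g; the sum is limited to 1 decimal place (5 s.f.).
Carrying full precision, 1137.44 × 29 = 32985.76 g; 29 has 2 s.f., so the result keeps min(5, 2) = 2 s.f.
Rounded to 2 significant figures: 3.3 × 10^4 g.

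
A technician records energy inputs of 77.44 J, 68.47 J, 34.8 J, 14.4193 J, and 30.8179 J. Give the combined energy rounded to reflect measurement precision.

225.9 J

77.44 J + 68.47 J + 34.8 J + 14.4193 J + 30.8179 J = 225.9472 J.
Addition/subtraction keeps the fewest decimal places: 77.44 → 2 decimal places, 68.47 → 2 decimal places, 34.8 → 1 decimal place, 14.4193 → 4 decimal places, 30.8179 → 4 decimal places; limit is 1.
Rounded to 1 decimal place: 225.9 J.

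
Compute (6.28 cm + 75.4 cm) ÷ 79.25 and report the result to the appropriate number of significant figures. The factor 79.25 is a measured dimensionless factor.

6.28 cm + 75.4 cm = 81.68 cm; the sum is limited to 1 decimal place (3 s.f.).
Carrying full precision, 81.68 ÷ 79.25 = 1.03066246057… cm; 79.25 has 4 s.f., so the result keeps min(3, 4) = 3 s.f.
Rounded to 3 significant figures: 1.03 cm.

1.03 cm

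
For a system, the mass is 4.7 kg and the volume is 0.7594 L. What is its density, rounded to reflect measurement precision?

density = 4.7 kg ÷ 0.7594 L = 6.18909665525… kg/L.
4.7 has 2 significant figures; 0.7594 has 4.
Division/multiplication keeps the fewest: 2 significant figures.
Rounded: 6.2 kg/L.

6.2 kg/L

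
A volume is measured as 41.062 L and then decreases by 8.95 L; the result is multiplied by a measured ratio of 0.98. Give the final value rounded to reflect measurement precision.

41.062 L − 8.95 L = 32.112 L; the difference is limited to 2 decimal places (4 s.f.).
Carrying full precision, 32.112 × 0.98 = 31.46976 L; 0.98 has 2 s.f., so the result keeps min(4, 2) = 2 s.f.
Rounded to 2 significant figures: 31 L.

31 L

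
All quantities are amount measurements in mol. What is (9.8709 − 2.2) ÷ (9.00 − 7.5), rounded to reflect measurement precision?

5.1

9.8709 − 2.2 = 7.6709, limited to 1 d.p. → 2 s.f.; 9.00 − 7.5 = 1.50, limited to 1 d.p. → 2 s.f.
Carrying full precision, 7.6709 ÷ 1.50 = 5.11393333333…; keep min(2, 2) = 2 s.f.
Rounded to 2 significant figures: 5.1.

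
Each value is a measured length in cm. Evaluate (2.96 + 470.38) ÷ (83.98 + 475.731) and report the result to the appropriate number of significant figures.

0.84569

2.96 + 470.38 = 473.34, limited to 2 d.p. → 5 s.f.; 83.98 + 475.731 = 559.711, limited to 2 d.p. → 5 s.f.
Carrying full precision, 473.34 ÷ 559.711 = 0.845686434606…; keep min(5, 5) = 5 s.f.
Rounded to 5 significant figures: 0.84569.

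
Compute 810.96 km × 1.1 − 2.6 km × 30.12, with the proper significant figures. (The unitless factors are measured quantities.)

8.1 × 10^2 km

810.96 × 1.1 = 892.056 → 8.9 × 10^2 km (2 s.f., last digit at the 10^1 place).
2.6 × 30.12 = 78.312 → 78 km (2 s.f., last digit at the 10^0 place).
Difference: 813.744 km; keep the coarser place, 10^1.
Result: 8.1 × 10^2 km.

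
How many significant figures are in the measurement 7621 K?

4

7621: every digit is nonzero and significant.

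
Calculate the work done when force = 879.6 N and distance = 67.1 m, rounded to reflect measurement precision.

work done = 879.6 N × 67.1 m = 59021.16 J.
879.6 has 4 significant figures; 67.1 has 3.
Division/multiplication keeps the fewest: 3 significant figures.
Rounded: 5.90 × 10⁴ J.

5.90 × 10⁴ J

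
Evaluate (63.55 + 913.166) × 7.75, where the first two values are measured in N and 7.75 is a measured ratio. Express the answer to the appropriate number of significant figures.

63.55 N + 913.166 N = 976.716 N; the sum is limited to 2 decimal places (5 s.f.).
Carrying full precision, 976.716 × 7.75 = 7569.549 N; 7.75 has 3 s.f., so the result keeps min(5, 3) = 3 s.f.
Rounded to 3 significant figures: 7.57 × 10³ N.

7.57 × 10³ N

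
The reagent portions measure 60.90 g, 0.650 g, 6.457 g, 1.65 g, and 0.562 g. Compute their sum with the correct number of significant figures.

70.22 g

60.90 g + 0.650 g + 6.457 g + 1.65 g + 0.562 g = 70.219 g.
Addition/subtraction keeps the fewest decimal places: 60.90 → 2 decimal places, 0.650 → 3 decimal places, 6.457 → 3 decimal places, 1.65 → 2 decimal places, 0.562 → 3 decimal places; limit is 2.
Rounded to 2 decimal places: 70.22 g.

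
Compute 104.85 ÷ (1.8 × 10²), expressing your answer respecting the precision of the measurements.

0.58

104.85 ÷ (1.8 × 10²) = 0.5825
Multiplication/division keeps the fewest significant figures: 104.85 → 5 s.f., 1.8 × 10² → 2 s.f.; limit is 2.
Rounded to 2 significant figures: 0.58.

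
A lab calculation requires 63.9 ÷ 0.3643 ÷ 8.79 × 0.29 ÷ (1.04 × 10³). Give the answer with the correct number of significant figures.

0.0056

63.9 ÷ 0.3643 ÷ 8.79 × 0.29 ÷ (1.04 × 10³) = 0.00556438883391…
Multiplication/division keeps the fewest significant figures: 63.9 → 3 s.f., 0.3643 → 4 s.f., 8.79 → 3 s.f., 0.29 → 2 s.f., 1.04 × 10³ → 3 s.f.; limit is 2.
Rounded to 2 significant figures: 0.0056.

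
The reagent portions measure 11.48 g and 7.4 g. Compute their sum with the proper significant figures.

11.48 g + 7.4 g = 18.88 g.
Addition/subtraction keeps the fewest decimal places: 11.48 → 2 decimal places, 7.4 → 1 decimal place; limit is 1.
Rounded to 1 decimal place: 18.9 g.

18.9 g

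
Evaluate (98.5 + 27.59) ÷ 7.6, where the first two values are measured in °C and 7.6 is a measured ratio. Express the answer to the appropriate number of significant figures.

17 °C

98.5 °C + 27.59 °C = 126.09 °C; the sum is limited to 1 decimal place (4 s.f.).
Carrying full precision, 126.09 ÷ 7.6 = 16.5907894737… °C; 7.6 has 2 s.f., so the result keeps min(4, 2) = 2 s.f.
Rounded to 2 significant figures: 17 °C.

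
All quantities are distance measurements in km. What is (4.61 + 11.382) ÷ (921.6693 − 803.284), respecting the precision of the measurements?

4.61 + 11.382 = 15.992, limited to 2 d.p. → 4 s.f.; 921.6693 − 803.284 = 118.3853, limited to 3 d.p. → 6 s.f.
Carrying full precision, 15.992 ÷ 118.3853 = 0.135084339018…; keep min(4, 6) = 4 s.f.
Rounded to 4 significant figures: 0.1351.

0.1351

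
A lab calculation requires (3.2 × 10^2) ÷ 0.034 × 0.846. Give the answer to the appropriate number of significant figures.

(3.2 × 10^2) ÷ 0.034 × 0.846 = 7962.35294118…
Multiplication/division keeps the fewest significant figures: 3.2 × 10^2 → 2 s.f., 0.034 → 2 s.f., 0.846 → 3 s.f.; limit is 2.
Rounded to 2 significant figures: 8.0 × 10^3.

8.0 × 10^3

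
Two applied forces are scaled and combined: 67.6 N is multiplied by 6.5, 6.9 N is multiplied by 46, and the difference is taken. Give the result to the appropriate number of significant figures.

1.2 × 10^2 N

67.6 × 6.5 = 439.4 → 4.4 × 10^2 N (2 s.f., last digit at the 10^1 place).
6.9 × 46 = 317.4 → 3.2 × 10^2 N (2 s.f., last digit at the 10^1 place).
Difference: 122 N; keep the coarser place, 10^1.
Result: 1.2 × 10^2 N.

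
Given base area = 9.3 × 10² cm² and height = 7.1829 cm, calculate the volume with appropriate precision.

volume = 9.3 × 10² cm² × 7.1829 cm = 6680.097 cm³.
9.3 × 10² has 2 significant figures; 7.1829 has 5.
Division/multiplication keeps the fewest: 2 significant figures.
Rounded: 6.7 × 10³ cm³.

6.7 × 10³ cm³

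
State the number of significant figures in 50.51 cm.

50.51: zeros between nonzero digits are significant.

4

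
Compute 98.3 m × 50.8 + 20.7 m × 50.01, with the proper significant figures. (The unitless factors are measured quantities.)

98.3 × 50.8 = 4993.64 → 4.99 × 10^3 m (3 s.f., last digit at the 10^1 place).
20.7 × 50.01 = 1035.207 → 1.04 × 10^3 m (3 s.f., last digit at the 10^1 place).
Sum: 6028.847 m; keep the coarser place, 10^1.
Result: 6.03 × 10^3 m.

6.03 × 10^3 m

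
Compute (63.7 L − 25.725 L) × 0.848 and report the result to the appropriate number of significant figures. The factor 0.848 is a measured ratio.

32.2 L

63.7 L − 25.725 L = 37.975 L; the difference is limited to 1 decimal place (3 s.f.).
Carrying full precision, 37.975 × 0.848 = 32.2028 L; 0.848 has 3 s.f., so the result keeps min(3, 3) = 3 s.f.
Rounded to 3 significant figures: 32.2 L.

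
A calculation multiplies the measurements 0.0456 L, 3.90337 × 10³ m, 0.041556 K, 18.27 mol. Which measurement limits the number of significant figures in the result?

0.0456 L → 3 s.f.; 3.90337 × 10³ m → 6 s.f.; 0.041556 K → 5 s.f.; 18.27 mol → 4 s.f.
The fewest is 3 significant figures, from 0.0456 L.

0.0456 L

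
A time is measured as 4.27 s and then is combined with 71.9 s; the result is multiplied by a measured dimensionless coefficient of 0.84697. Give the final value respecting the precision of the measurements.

4.27 s + 71.9 s = 76.17 s; the sum is limited to 1 decimal place (3 s.f.).
Carrying full precision, 76.17 × 0.84697 = 64.5137049 s; 0.84697 has 5 s.f., so the result keeps min(3, 5) = 3 s.f.
Rounded to 3 significant figures: 64.5 s.

64.5 s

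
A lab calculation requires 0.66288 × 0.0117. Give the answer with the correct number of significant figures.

0.00776

0.66288 × 0.0117 = 0.007755696
Multiplication/division keeps the fewest significant figures: 0.66288 → 5 s.f., 0.0117 → 3 s.f.; limit is 3.
Rounded to 3 significant figures: 0.00776.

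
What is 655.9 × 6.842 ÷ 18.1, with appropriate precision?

248

655.9 × 6.842 ÷ 18.1 = 247.937447514…
Multiplication/division keeps the fewest significant figures: 655.9 → 4 s.f., 6.842 → 4 s.f., 18.1 → 3 s.f.; limit is 3.
Rounded to 3 significant figures: 248.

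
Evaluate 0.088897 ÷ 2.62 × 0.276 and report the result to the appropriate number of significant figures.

0.00936

0.088897 ÷ 2.62 × 0.276 = 0.0093647221374…
Multiplication/division keeps the fewest significant figures: 0.088897 → 5 s.f., 2.62 → 3 s.f., 0.276 → 3 s.f.; limit is 3.
Rounded to 3 significant figures: 0.00936.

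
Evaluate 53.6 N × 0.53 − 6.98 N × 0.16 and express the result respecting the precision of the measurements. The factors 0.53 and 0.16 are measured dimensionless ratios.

53.6 × 0.53 = 28.408 → 28 N (2 s.f., last digit at the 10^0 place).
6.98 × 0.16 = 1.1168 → 1.1 N (2 s.f., last digit at the 10^-1 place).
Difference: 27.2912 N; keep the coarser place, 10^0.
Result: 27 N.

27 N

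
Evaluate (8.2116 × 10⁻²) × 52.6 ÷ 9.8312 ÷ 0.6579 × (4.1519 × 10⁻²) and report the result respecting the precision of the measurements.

0.0277

(8.2116 × 10⁻²) × 52.6 ÷ 9.8312 ÷ 0.6579 × (4.1519 × 10⁻²) = 0.0277264327534…
Multiplication/division keeps the fewest significant figures: 8.2116 × 10⁻² → 5 s.f., 52.6 → 3 s.f., 9.8312 → 5 s.f., 0.6579 → 4 s.f., 4.1519 × 10⁻² → 5 s.f.; limit is 3.
Rounded to 3 significant figures: 0.0277.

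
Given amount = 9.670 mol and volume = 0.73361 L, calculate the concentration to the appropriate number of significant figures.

13.18 mol/L

concentration = 9.670 mol ÷ 0.73361 L = 13.1813906572… mol/L.
9.670 has 4 significant figures; 0.73361 has 5.
Division/multiplication keeps the fewest: 4 significant figures.
Rounded: 13.18 mol/L.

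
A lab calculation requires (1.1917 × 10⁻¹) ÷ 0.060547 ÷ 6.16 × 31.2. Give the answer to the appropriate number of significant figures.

9.97

(1.1917 × 10⁻¹) ÷ 0.060547 ÷ 6.16 × 31.2 = 9.96892185721…
Multiplication/division keeps the fewest significant figures: 1.1917 × 10⁻¹ → 5 s.f., 0.060547 → 5 s.f., 6.16 → 3 s.f., 31.2 → 3 s.f.; limit is 3.
Rounded to 3 significant figures: 9.97.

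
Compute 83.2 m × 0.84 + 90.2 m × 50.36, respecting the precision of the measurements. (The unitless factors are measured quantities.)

4.61 × 10³ m

83.2 × 0.84 = 69.888 → 7.0 × 10¹ m (2 s.f., last digit at the 10^0 place).
90.2 × 50.36 = 4542.472 → 4.54 × 10³ m (3 s.f., last digit at the 10^1 place).
Sum: 4612.36 m; keep the coarser place, 10^1.
Result: 4.61 × 10³ m.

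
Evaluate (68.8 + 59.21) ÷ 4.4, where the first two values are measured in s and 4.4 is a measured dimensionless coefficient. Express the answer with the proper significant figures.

29 s

68.8 s + 59.21 s = 128.01 s; the sum is limited to 1 decimal place (4 s.f.).
Carrying full precision, 128.01 ÷ 4.4 = 29.0931818182… s; 4.4 has 2 s.f., so the result keeps min(4, 2) = 2 s.f.
Rounded to 2 significant figures: 29 s.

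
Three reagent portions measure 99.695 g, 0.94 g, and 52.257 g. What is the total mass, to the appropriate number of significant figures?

152.89 g

99.695 g + 0.94 g + 52.257 g = 152.892 g.
Addition/subtraction keeps the fewest decimal places: 99.695 → 3 decimal places, 0.94 → 2 decimal places, 52.257 → 3 decimal places; limit is 2.
Rounded to 2 decimal places: 152.89 g.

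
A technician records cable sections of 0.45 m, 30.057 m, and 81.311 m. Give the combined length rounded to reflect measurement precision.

111.82 m

0.45 m + 30.057 m + 81.311 m = 111.818 m.
Addition/subtraction keeps the fewest decimal places: 0.45 → 2 decimal places, 30.057 → 3 decimal places, 81.311 → 3 decimal places; limit is 2.
Rounded to 2 decimal places: 111.82 m.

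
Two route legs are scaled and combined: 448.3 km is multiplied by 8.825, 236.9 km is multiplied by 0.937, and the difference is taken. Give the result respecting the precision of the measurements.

3734 km

448.3 × 8.825 = 3956.2475 → 3956 km (4 s.f., last digit at the 10^0 place).
236.9 × 0.937 = 221.9753 → 222 km (3 s.f., last digit at the 10^0 place).
Difference: 3734.2722 km; keep the coarser place, 10^0.
Result: 3734 km.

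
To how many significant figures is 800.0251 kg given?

7

800.0251: zeros between nonzero digits are significant.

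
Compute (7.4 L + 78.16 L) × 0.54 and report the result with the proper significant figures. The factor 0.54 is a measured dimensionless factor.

46 L

7.4 L + 78.16 L = 85.56 L; the sum is limited to 1 decimal place (3 s.f.).
Carrying full precision, 85.56 × 0.54 = 46.2024 L; 0.54 has 2 s.f., so the result keeps min(3, 2) = 2 s.f.
Rounded to 2 significant figures: 46 L.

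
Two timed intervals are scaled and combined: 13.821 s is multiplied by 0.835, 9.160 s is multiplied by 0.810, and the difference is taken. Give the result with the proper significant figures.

13.821 × 0.835 = 11.540535 → 11.5 s (3 s.f., last digit at the 10^-1 place).
9.160 × 0.810 = 7.4196 → 7.42 s (3 s.f., last digit at the 10^-2 place).
Difference: 4.120935 s; keep the coarser place, 10^-1.
Result: 4.1 s.

4.1 s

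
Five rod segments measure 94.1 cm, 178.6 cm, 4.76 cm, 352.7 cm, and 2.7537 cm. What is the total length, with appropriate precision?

94.1 cm + 178.6 cm + 4.76 cm + 352.7 cm + 2.7537 cm = 632.9137 cm.
Addition/subtraction keeps the fewest decimal places: 94.1 → 1 decimal place, 178.6 → 1 decimal place, 4.76 → 2 decimal places, 352.7 → 1 decimal place, 2.7537 → 4 decimal places; limit is 1.
Rounded to 1 decimal place: 632.9 cm.

632.9 cm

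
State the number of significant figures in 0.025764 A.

5

0.025764: leading zeros are not significant.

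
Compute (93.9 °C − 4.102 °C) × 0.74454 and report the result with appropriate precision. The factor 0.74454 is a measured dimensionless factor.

66.9 °C

93.9 °C − 4.102 °C = 89.798 °C; the difference is limited to 1 decimal place (3 s.f.).
Carrying full precision, 89.798 × 0.74454 = 66.85820292 °C; 0.74454 has 5 s.f., so the result keeps min(3, 5) = 3 s.f.
Rounded to 3 significant figures: 66.9 °C.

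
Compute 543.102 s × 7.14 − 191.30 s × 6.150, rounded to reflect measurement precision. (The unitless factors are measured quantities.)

543.102 × 7.14 = 3877.74828 → 3.88 × 10^3 s (3 s.f., last digit at the 10^1 place).
191.30 × 6.150 = 1176.495 → 1176 s (4 s.f., last digit at the 10^0 place).
Difference: 2701.25328 s; keep the coarser place, 10^1.
Result: 2.70 × 10^3 s.

2.70 × 10^3 s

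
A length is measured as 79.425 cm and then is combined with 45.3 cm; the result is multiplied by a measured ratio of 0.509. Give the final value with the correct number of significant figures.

79.425 cm + 45.3 cm = 124.725 cm; the sum is limited to 1 decimal place (4 s.f.).
Carrying full precision, 124.725 × 0.509 = 63.485025 cm; 0.509 has 3 s.f., so the result keeps min(4, 3) = 3 s.f.
Rounded to 3 significant figures: 63.5 cm.

63.5 cm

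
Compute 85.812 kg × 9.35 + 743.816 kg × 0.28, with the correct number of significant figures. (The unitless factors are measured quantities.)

85.812 × 9.35 = 802.3422 → 802 kg (3 s.f., last digit at the 10^0 place).
743.816 × 0.28 = 208.26848 → 2.1 × 10² kg (2 s.f., last digit at the 10^1 place).
Sum: 1010.61068 kg; keep the coarser place, 10^1.
Result: 1.01 × 10³ kg.

1.01 × 10³ kg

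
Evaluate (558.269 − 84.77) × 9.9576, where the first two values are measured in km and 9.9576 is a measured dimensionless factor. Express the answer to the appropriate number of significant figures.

558.269 km − 84.77 km = 473.499 km; the difference is limited to 2 decimal places (5 s.f.).
Carrying full precision, 473.499 × 9.9576 = 4714.9136424 km; 9.9576 has 5 s.f., so the result keeps min(5, 5) = 5 s.f.
Rounded to 5 significant figures: 4714.9 km.

4714.9 km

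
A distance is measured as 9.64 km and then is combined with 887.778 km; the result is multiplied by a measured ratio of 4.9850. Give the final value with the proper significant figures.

4473.6 km

9.64 km + 887.778 km = 897.418 km; the sum is limited to 2 decimal places (5 s.f.).
Carrying full precision, 897.418 × 4.9850 = 4473.62873 km; 4.9850 has 5 s.f., so the result keeps min(5, 5) = 5 s.f.
Rounded to 5 significant figures: 4473.6 km.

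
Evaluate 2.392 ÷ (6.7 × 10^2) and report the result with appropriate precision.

0.0036

2.392 ÷ (6.7 × 10^2) = 0.00357014925373…
Multiplication/division keeps the fewest significant figures: 2.392 → 4 s.f., 6.7 × 10^2 → 2 s.f.; limit is 2.
Rounded to 2 significant figures: 0.0036.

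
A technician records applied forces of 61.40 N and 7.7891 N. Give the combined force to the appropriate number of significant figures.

69.19 N

61.40 N + 7.7891 N = 69.1891 N.
Addition/subtraction keeps the fewest decimal places: 61.40 → 2 decimal places, 7.7891 → 4 decimal places; limit is 2.
Rounded to 2 decimal places: 69.19 N.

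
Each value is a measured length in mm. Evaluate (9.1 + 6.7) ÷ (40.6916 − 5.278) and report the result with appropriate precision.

0.446

9.1 + 6.7 = 15.8, limited to 1 d.p. → 3 s.f.; 40.6916 − 5.278 = 35.4136, limited to 3 d.p. → 5 s.f.
Carrying full precision, 15.8 ÷ 35.4136 = 0.446156278944…; keep min(3, 5) = 3 s.f.
Rounded to 3 significant figures: 0.446.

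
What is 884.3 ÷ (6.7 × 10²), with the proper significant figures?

1.3

884.3 ÷ (6.7 × 10²) = 1.31985074627…
Multiplication/division keeps the fewest significant figures: 884.3 → 4 s.f., 6.7 × 10² → 2 s.f.; limit is 2.
Rounded to 2 significant figures: 1.3.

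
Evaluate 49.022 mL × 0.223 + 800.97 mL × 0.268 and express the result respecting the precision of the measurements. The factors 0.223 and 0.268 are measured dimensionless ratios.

49.022 × 0.223 = 10.931906 → 10.9 mL (3 s.f., last digit at the 10^-1 place).
800.97 × 0.268 = 214.65996 → 215 mL (3 s.f., last digit at the 10^0 place).
Sum: 225.591866 mL; keep the coarser place, 10^0.
Result: 226 mL.

226 mL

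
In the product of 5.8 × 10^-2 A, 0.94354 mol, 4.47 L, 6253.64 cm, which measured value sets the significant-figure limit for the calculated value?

5.8 × 10^-2 A → 2 s.f.; 0.94354 mol → 5 s.f.; 4.47 L → 3 s.f.; 6253.64 cm → 6 s.f.
The fewest is 2 significant figures, from 5.8 × 10^-2 A.

5.8 × 10^-2 A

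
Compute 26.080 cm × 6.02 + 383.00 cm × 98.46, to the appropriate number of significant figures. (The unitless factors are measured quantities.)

26.080 × 6.02 = 157.0016 → 157 cm (3 s.f., last digit at the 10^0 place).
383.00 × 98.46 = 37710.18 → 3.771 × 10⁴ cm (4 s.f., last digit at the 10^1 place).
Sum: 37867.1816 cm; keep the coarser place, 10^1.
Result: 3.787 × 10⁴ cm.

3.787 × 10⁴ cm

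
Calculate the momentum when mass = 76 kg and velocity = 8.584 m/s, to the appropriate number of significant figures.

6.5 × 10^2 kg·m/s

momentum = 76 kg × 8.584 m/s = 652.384 kg·m/s.
76 has 2 significant figures; 8.584 has 4.
Division/multiplication keeps the fewest: 2 significant figures.
Rounded: 6.5 × 10^2 kg·m/s.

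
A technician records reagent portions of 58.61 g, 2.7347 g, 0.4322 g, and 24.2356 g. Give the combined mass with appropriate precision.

86.01 g

58.61 g + 2.7347 g + 0.4322 g + 24.2356 g = 86.0125 g.
Addition/subtraction keeps the fewest decimal places: 58.61 → 2 decimal places, 2.7347 → 4 decimal places, 0.4322 → 4 decimal places, 24.2356 → 4 decimal places; limit is 2.
Rounded to 2 decimal places: 86.01 g.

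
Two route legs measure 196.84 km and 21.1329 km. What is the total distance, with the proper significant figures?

196.84 km + 21.1329 km = 217.9729 km.
Addition/subtraction keeps the fewest decimal places: 196.84 → 2 decimal places, 21.1329 → 4 decimal places; limit is 2.
Rounded to 2 decimal places: 217.97 km.

217.97 km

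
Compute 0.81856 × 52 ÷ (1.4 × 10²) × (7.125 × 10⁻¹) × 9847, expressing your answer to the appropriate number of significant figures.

2.1 × 10³

0.81856 × 52 ÷ (1.4 × 10²) × (7.125 × 10⁻¹) × 9847 = 2133.11678469…
Multiplication/division keeps the fewest significant figures: 0.81856 → 5 s.f., 52 → 2 s.f., 1.4 × 10² → 2 s.f., 7.125 × 10⁻¹ → 4 s.f., 9847 → 4 s.f.; limit is 2.
Rounded to 2 significant figures: 2.1 × 10³.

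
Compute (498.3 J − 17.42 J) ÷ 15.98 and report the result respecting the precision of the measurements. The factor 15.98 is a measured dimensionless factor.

30.09 J

498.3 J − 17.42 J = 480.88 J; the difference is limited to 1 decimal place (4 s.f.).
Carrying full precision, 480.88 ÷ 15.98 = 30.0926157697… J; 15.98 has 4 s.f., so the result keeps min(4, 4) = 4 s.f.
Rounded to 4 significant figures: 30.09 J.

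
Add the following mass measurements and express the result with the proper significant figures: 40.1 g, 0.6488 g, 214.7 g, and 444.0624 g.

699.5 g

40.1 g + 0.6488 g + 214.7 g + 444.0624 g = 699.5112 g.
Addition/subtraction keeps the fewest decimal places: 40.1 → 1 decimal place, 0.6488 → 4 decimal places, 214.7 → 1 decimal place, 444.0624 → 4 decimal places; limit is 1.
Rounded to 1 decimal place: 699.5 g.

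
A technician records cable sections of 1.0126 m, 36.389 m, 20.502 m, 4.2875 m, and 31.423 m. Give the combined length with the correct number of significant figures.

93.614 m

1.0126 m + 36.389 m + 20.502 m + 4.2875 m + 31.423 m = 93.6141 m.
Addition/subtraction keeps the fewest decimal places: 1.0126 → 4 decimal places, 36.389 → 3 decimal places, 20.502 → 3 decimal places, 4.2875 → 4 decimal places, 31.423 → 3 decimal places; limit is 3.
Rounded to 3 decimal places: 93.614 m.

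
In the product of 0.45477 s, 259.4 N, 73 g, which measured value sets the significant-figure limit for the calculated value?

73 g

0.45477 s → 5 s.f.; 259.4 N → 4 s.f.; 73 g → 2 s.f.
The fewest is 2 significant figures, from 73 g.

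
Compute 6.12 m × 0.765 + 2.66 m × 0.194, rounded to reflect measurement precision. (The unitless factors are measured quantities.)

6.12 × 0.765 = 4.6818 → 4.68 m (3 s.f., last digit at the 10^-2 place).
2.66 × 0.194 = 0.51604 → 0.516 m (3 s.f., last digit at the 10^-3 place).
Sum: 5.19784 m; keep the coarser place, 10^-2.
Result: 5.20 m.

5.20 m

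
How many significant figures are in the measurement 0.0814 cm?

0.0814: leading zeros are not significant.

3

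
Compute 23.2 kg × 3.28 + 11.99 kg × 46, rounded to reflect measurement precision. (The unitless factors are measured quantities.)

6.3 × 10² kg

23.2 × 3.28 = 76.096 → 76.1 kg (3 s.f., last digit at the 10^-1 place).
11.99 × 46 = 551.54 → 5.5 × 10² kg (2 s.f., last digit at the 10^1 place).
Sum: 627.636 kg; keep the coarser place, 10^1.
Result: 6.3 × 10² kg.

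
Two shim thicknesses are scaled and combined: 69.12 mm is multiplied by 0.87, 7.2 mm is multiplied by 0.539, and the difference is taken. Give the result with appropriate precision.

56 mm

69.12 × 0.87 = 60.1344 → 60. mm (2 s.f., last digit at the 10^0 place).
7.2 × 0.539 = 3.8808 → 3.9 mm (2 s.f., last digit at the 10^-1 place).
Difference: 56.2536 mm; keep the coarser place, 10^0.
Result: 56 mm.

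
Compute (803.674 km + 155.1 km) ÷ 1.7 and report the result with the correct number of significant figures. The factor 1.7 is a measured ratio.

5.6 × 10^2 km

803.674 km + 155.1 km = 958.774 km; the sum is limited to 1 decimal place (4 s.f.).
Carrying full precision, 958.774 ÷ 1.7 = 563.984705882… km; 1.7 has 2 s.f., so the result keeps min(4, 2) = 2 s.f.
Rounded to 2 significant figures: 5.6 × 10^2 km.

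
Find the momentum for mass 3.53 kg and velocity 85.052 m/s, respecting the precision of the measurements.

300. kg·m/s

momentum = 3.53 kg × 85.052 m/s = 300.23356 kg·m/s.
3.53 has 3 significant figures; 85.052 has 5.
Division/multiplication keeps the fewest: 3 significant figures.
Rounded: 300. kg·m/s.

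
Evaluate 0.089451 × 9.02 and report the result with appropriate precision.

0.089451 × 9.02 = 0.80684802
Multiplication/division keeps the fewest significant figures: 0.089451 → 5 s.f., 9.02 → 3 s.f.; limit is 3.
Rounded to 3 significant figures: 8.07 × 10^-1.

8.07 × 10^-1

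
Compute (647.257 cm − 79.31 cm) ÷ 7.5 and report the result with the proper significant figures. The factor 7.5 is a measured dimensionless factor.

647.257 cm − 79.31 cm = 567.947 cm; the difference is limited to 2 decimal places (5 s.f.).
Carrying full precision, 567.947 ÷ 7.5 = 75.7262666667… cm; 7.5 has 2 s.f., so the result keeps min(5, 2) = 2 s.f.
Rounded to 2 significant figures: 76 cm.

76 cm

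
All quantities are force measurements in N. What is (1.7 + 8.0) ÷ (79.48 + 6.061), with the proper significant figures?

1.7 + 8.0 = 9.7, limited to 1 d.p. → 2 s.f.; 79.48 + 6.061 = 85.541, limited to 2 d.p. → 4 s.f.
Carrying full precision, 9.7 ÷ 85.541 = 0.113395915409…; keep min(2, 4) = 2 s.f.
Rounded to 2 significant figures: 0.11.

0.11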